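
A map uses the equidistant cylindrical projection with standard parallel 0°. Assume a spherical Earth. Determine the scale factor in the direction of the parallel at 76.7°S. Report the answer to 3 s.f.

4.35

Plate carrée maps x = Rλ, y = Rφ. The meridian scale is h = 1 and the parallel scale is k = 1/cos φ = sec φ.
k = 1/cos 76.7° = 1/0.2300 = 4.347.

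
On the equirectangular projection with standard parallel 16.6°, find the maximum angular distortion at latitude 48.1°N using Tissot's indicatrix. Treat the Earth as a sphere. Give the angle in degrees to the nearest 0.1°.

With standard parallel φ₀ = 16.6°, the equirectangular projection gives x = Rλ cos φ₀, y = Rφ, so h = 1 and k = cos 16.6° / cos φ.
At 48.1°: h = 1.000, k = 1.435; principal scales a = 1.435, b = 1.000.
sin(ω/2) = (a − b)/(a + b) = 0.4350/2.435 = 0.1786, so ω = 2 arcsin(0.1786) ≈ 20.6°.

20.6°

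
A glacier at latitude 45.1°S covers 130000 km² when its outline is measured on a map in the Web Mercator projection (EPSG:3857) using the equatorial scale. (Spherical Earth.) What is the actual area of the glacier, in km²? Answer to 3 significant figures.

For Mercator, h = k = sec φ (a conformal cylindrical projection has a single point scale, 1/cos φ).
Areal scale = k² = sec²φ = 1/cos²(45.1°) = 1/0.7059² = 2.007.
True area = apparent / (areal scale) = 130000 / 2.007 ≈ 64800 km².

64800 km²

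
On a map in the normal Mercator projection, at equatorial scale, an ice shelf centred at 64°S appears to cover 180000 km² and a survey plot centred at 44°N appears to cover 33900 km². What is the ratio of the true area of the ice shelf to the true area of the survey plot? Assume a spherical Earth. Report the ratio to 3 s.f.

On Mercator the areal scale is sec²φ, so true area = apparent × cos²φ.
True area of ice shelf: 180000 × cos²(64°) = 180000 × 0.1922 = 34590 km².
True area of survey plot: 33900 × cos²(44°) = 33900 × 0.5174 = 17540 km².
Ratio = 34590 / 17540 ≈ 1.97.

1.97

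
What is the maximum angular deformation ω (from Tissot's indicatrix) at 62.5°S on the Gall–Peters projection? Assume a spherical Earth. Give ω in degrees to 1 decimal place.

Gall–Peters is a cylindrical equal-area projection with standard parallels at ±45°. For cylindrical equal-area with standard parallel φ₀, h = cos φ / cos φ₀ and k = cos φ₀ / cos φ, so h·k = 1.
At 62.5°: h = 0.6530, k = 1.531; principal scales a = 1.531, b = 0.6530.
sin(ω/2) = (a − b)/(a + b) = 0.8784/2.184 = 0.4021, so ω = 2 arcsin(0.4021) ≈ 47.4°.

47.4°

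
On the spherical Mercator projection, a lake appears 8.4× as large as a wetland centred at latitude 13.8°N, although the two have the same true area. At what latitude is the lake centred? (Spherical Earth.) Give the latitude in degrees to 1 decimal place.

On Mercator, (apparent₁)/(apparent₂) = sec²φ₁ / sec²φ₂ when true areas are equal.
cos²φ₂ / cos²φ₁ = 8.4  ⇒  cos φ₁ = cos 13.8° / √8.4 = 0.9711/2.898 = 0.3351.
φ₁ = arccos(0.3351) ≈ 70.4°.

70.4°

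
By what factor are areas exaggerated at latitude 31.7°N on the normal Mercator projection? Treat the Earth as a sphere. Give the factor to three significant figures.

Mercator is conformal, so the point scale is isotropic: h = k = sec φ = 1/cos φ.
Areal scale = k² = sec²φ = 1/cos²(31.7°) = 1/0.8508² = 1.381.

1.38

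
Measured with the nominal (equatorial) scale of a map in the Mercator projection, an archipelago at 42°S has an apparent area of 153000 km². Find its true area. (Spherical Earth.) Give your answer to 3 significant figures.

For Mercator, h = k = sec φ (a conformal cylindrical projection has a single point scale, 1/cos φ).
Areal scale = k² = sec²φ = 1/cos²(42°) = 1/0.7431² = 1.811.
True area = apparent / (areal scale) = 153000 / 1.811 ≈ 84500 km².

84500 km²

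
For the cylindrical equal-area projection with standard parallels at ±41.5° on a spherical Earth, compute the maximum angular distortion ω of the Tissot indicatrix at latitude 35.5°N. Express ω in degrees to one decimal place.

For cylindrical equal-area with standard parallel φ₀, h = cos φ / cos φ₀ and k = cos φ₀ / cos φ, so h·k = 1.
At 35.5°: h = 1.087, k = 0.9200; principal scales a = 1.087, b = 0.9200.
sin(ω/2) = (a − b)/(a + b) = 0.1670/2.007 = 0.08323, so ω = 2 arcsin(0.08323) ≈ 9.5°.

9.5°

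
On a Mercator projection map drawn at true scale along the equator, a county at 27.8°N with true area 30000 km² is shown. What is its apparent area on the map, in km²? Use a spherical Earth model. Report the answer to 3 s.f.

The Mercator projection is conformal; its linear scale factor is the same in every direction and equals sec φ = 1/cos φ.
Areal scale = k² = sec²φ = 1/cos²(27.8°) = 1/0.8846² = 1.278.
Apparent area = 30000 × 1.278 ≈ 38300 km².

38300 km²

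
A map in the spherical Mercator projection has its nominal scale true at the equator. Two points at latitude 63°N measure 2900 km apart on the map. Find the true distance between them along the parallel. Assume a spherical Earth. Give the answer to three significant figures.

1320 km

For Mercator, h = k = sec φ (a conformal cylindrical projection has a single point scale, 1/cos φ).
Along the parallel at 63°, map distances are exaggerated by k = sec 63° = 2.203.
True distance = 2900 / 2.203 = 2900 × cos 63° ≈ 1320 km.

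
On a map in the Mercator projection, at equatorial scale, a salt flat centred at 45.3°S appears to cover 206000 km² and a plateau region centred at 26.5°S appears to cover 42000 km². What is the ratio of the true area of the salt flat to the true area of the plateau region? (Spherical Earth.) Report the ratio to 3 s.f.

Mercator's areal exaggeration is sec²φ; hence true area = (apparent area) · cos²φ.
True area of salt flat: 206000 × cos²(45.3°) = 206000 × 0.4948 = 101900 km².
True area of plateau region: 42000 × cos²(26.5°) = 42000 × 0.8009 = 33640 km².
Ratio = 101900 / 33640 ≈ 3.03.

3.03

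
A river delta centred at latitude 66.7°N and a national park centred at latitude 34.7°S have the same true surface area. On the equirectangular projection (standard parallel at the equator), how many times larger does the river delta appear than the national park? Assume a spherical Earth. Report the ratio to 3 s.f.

For the equirectangular projection with φ₀ = 0 (plate carrée), h = 1 along meridians and k = sec φ along parallels.
Areal scale at 66.7°: h·k = 1.000 × 2.528 = 2.528.
Areal scale at 34.7°: h·k = 1.000 × 1.216 = 1.216.
Ratio = 2.528/1.216 ≈ 2.08.

2.08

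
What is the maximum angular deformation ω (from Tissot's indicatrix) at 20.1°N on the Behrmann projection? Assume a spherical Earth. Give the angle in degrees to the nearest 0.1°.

9.3°

Behrmann is a cylindrical equal-area projection with standard parallels at ±30°. For cylindrical equal-area with standard parallel φ₀, h = cos φ / cos φ₀ and k = cos φ₀ / cos φ, so h·k = 1.
At 20.1°: h = 1.084, k = 0.9222; principal scales a = 1.084, b = 0.9222.
sin(ω/2) = (a − b)/(a + b) = 0.1622/2.007 = 0.08082, so ω = 2 arcsin(0.08082) ≈ 9.3°.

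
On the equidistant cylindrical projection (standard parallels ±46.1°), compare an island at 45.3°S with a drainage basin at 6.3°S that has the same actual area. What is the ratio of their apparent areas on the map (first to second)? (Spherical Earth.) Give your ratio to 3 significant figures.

The equidistant cylindrical projection with φ₀ = 46.1° has h = 1 (meridians true) and k = cos φ₀ / cos φ along parallels.
Areal scale at 45.3°: h·k = 1.000 × 0.9858 = 0.9858.
Areal scale at 6.3°: h·k = 1.000 × 0.6976 = 0.6976.
Ratio = 0.9858/0.6976 ≈ 1.41.

1.41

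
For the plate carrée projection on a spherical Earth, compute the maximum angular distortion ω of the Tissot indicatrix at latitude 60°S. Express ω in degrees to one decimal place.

In the plate carrée (x = Rλ, y = Rφ), meridians are true-scale (h = 1) and parallels are stretched by k = sec φ.
At 60°: h = 1.000, k = 2.000; principal scales a = 2.000, b = 1.000.
sin(ω/2) = (a − b)/(a + b) = 1.0000/3.000 = 0.3333, so ω = 2 arcsin(0.3333) ≈ 38.9°.

38.9°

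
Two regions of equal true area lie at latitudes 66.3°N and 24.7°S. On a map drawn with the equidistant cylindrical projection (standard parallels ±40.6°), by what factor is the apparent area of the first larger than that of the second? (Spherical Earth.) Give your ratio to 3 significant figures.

With standard parallel φ₀ = 40.6°, the equirectangular projection gives x = Rλ cos φ₀, y = Rφ, so h = 1 and k = cos 40.6° / cos φ.
Areal scale at 66.3°: h·k = 1.000 × 1.889 = 1.889.
Areal scale at 24.7°: h·k = 1.000 × 0.8357 = 0.8357.
Ratio = 1.889/0.8357 ≈ 2.26.

2.26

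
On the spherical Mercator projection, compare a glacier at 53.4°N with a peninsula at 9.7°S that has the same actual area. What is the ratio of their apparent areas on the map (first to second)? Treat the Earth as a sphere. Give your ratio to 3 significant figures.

2.73

Mercator is conformal with k = sec φ, so areal scale = k² = sec²φ.
At 53.4°: sec²(53.4°) = 1/0.5962² = 2.813.
At 9.7°: sec²(9.7°) = 1/0.9857² = 1.029.
Ratio = 2.813/1.029 = cos²(9.7°)/cos²(53.4°) ≈ 2.73.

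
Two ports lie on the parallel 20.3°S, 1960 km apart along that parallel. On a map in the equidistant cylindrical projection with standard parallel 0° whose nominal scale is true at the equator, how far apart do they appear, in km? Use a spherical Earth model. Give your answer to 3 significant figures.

For the equirectangular projection with φ₀ = 0 (plate carrée), h = 1 along meridians and k = sec φ along parallels.
Along the parallel, k = sec 20.3° = 1/0.9379 = 1.066.
Map distance = 1960 × 1.066 ≈ 2090 km.

2090 km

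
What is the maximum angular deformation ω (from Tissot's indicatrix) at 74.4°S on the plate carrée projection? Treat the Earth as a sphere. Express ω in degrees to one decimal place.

For the equirectangular projection with φ₀ = 0 (plate carrée), h = 1 along meridians and k = sec φ along parallels.
At 74.4°: h = 1.000, k = 3.719; principal scales a = 3.719, b = 1.000.
sin(ω/2) = (a − b)/(a + b) = 2.719/4.719 = 0.5761, so ω = 2 arcsin(0.5761) ≈ 70.4°.

70.4°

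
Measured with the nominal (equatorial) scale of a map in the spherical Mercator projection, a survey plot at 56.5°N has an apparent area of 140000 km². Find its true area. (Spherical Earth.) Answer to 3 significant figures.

42600 km²

Mercator is conformal, so the point scale is isotropic: h = k = sec φ = 1/cos φ.
Areal scale = k² = sec²φ = 1/cos²(56.5°) = 1/0.5519² = 3.283.
True area = apparent / (areal scale) = 140000 / 3.283 ≈ 42600 km².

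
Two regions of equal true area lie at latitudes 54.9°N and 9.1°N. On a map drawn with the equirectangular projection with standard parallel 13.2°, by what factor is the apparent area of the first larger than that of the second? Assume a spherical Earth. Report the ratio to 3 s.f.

1.72

In the equirectangular projection with standard parallel φ₀ = 13.2° (x = Rλ cos φ₀, y = Rφ), meridians are true-scale (h = 1) and the parallel scale is k = cos φ₀ / cos φ.
Areal scale at 54.9°: h·k = 1.000 × 1.693 = 1.693.
Areal scale at 9.1°: h·k = 1.000 × 0.9860 = 0.9860.
Ratio = 1.693/0.9860 ≈ 1.72.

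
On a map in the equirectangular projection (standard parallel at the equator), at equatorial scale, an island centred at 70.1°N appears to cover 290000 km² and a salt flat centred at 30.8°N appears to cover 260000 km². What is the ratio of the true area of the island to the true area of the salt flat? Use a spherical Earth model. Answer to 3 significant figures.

Plate carrée has h = 1 and k = sec φ, giving areal scale sec φ; true area = (apparent area) · cos φ.
True area of island: 290000 × cos(70.1°) = 290000 × 0.3404 = 98710 km².
True area of salt flat: 260000 × cos(30.8°) = 260000 × 0.8590 = 223300 km².
Ratio = 98710 / 223300 ≈ 0.442.

0.442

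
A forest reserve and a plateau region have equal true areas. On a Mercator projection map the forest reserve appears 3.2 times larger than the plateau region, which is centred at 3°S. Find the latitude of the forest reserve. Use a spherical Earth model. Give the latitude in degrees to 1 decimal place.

56.1°

Mercator areal scale is sec²φ, so apparent-area ratio = sec²φ₁ / sec²φ₂ = cos²φ₂ / cos²φ₁.
cos²φ₂ / cos²φ₁ = 3.2  ⇒  cos φ₁ = cos 3° / √3.2 = 0.9986/1.789 = 0.5583.
φ₁ = arccos(0.5583) ≈ 56.1°.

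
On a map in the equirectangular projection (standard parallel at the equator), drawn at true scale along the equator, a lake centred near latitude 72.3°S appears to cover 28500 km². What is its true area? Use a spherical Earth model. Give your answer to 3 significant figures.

In the plate carrée (x = Rλ, y = Rφ), meridians are true-scale (h = 1) and parallels are stretched by k = sec φ.
Areal scale = h·k = 1 × sec φ; at 72.3°, h = 1.000, k = 3.289, so h·k = 3.289.
True area = apparent / (areal scale) = 28500 / 3.289 ≈ 8660 km².

8660 km²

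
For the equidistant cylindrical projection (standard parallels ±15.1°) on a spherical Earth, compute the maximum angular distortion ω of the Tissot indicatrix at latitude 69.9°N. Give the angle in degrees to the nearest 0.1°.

With standard parallel φ₀ = 15.1°, the equirectangular projection gives x = Rλ cos φ₀, y = Rφ, so h = 1 and k = cos 15.1° / cos φ.
At 69.9°: h = 1.000, k = 2.809; principal scales a = 2.809, b = 1.000.
sin(ω/2) = (a − b)/(a + b) = 1.809/3.809 = 0.4750, so ω = 2 arcsin(0.4750) ≈ 56.7°.

56.7°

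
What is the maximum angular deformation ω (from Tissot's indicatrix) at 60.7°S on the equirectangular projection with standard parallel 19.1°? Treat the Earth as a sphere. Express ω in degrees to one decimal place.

37.0°

The equidistant cylindrical projection with φ₀ = 19.1° has h = 1 (meridians true) and k = cos φ₀ / cos φ along parallels.
At 60.7°: h = 1.000, k = 1.931; principal scales a = 1.931, b = 1.000.
sin(ω/2) = (a − b)/(a + b) = 0.9309/2.931 = 0.3176, so ω = 2 arcsin(0.3176) ≈ 37.0°.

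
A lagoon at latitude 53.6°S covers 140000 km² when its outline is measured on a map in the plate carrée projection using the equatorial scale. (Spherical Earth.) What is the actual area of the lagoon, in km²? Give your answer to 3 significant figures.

Plate carrée maps x = Rλ, y = Rφ. The meridian scale is h = 1 and the parallel scale is k = 1/cos φ = sec φ.
Areal scale = h·k = 1 × sec φ; at 53.6°, h = 1.000, k = 1.685, so h·k = 1.685.
True area = apparent / (areal scale) = 140000 / 1.685 ≈ 83100 km².

83100 km²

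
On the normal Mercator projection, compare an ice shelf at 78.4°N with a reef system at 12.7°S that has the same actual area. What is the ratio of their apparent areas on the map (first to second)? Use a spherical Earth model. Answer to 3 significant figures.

23.5

On Mercator, area is exaggerated by sec²φ = 1/cos²φ.
At 78.4°: sec²(78.4°) = 1/0.2011² = 24.73.
At 12.7°: sec²(12.7°) = 1/0.9755² = 1.051.
Ratio = 24.73/1.051 = cos²(12.7°)/cos²(78.4°) ≈ 23.5.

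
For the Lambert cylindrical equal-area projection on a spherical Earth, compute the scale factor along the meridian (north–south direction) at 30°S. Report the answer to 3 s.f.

The Lambert cylindrical equal-area projection is the cylindrical equal-area projection with its standard parallel at the equator (φ₀ = 0). For cylindrical equal-area with standard parallel φ₀, h = cos φ / cos φ₀ and k = cos φ₀ / cos φ, so h·k = 1.
h = cos 30° / cos 0° = 0.8660/1.000 = 0.8660.

0.866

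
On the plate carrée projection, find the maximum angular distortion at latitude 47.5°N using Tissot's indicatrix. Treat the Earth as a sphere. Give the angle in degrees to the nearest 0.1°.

22.3°

In the plate carrée (x = Rλ, y = Rφ), meridians are true-scale (h = 1) and parallels are stretched by k = sec φ.
At 47.5°: h = 1.000, k = 1.480; principal scales a = 1.480, b = 1.000.
sin(ω/2) = (a − b)/(a + b) = 0.4802/2.480 = 0.1936, so ω = 2 arcsin(0.1936) ≈ 22.3°.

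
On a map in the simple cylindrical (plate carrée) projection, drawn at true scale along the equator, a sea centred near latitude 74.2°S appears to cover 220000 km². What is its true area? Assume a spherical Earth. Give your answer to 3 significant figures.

In the plate carrée (x = Rλ, y = Rφ), meridians are true-scale (h = 1) and parallels are stretched by k = sec φ.
Areal scale = h·k = 1 × sec φ; at 74.2°, h = 1.000, k = 3.673, so h·k = 3.673.
True area = apparent / (areal scale) = 220000 / 3.673 ≈ 59900 km².

59900 km²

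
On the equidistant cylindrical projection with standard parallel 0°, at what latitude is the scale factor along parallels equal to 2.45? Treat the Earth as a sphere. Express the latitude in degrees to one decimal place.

Plate carrée: h = 1, k = sec φ along parallels.
sec φ = 2.45  ⇒  cos φ = 0.4082  ⇒  φ ≈ 65.9°.

65.9°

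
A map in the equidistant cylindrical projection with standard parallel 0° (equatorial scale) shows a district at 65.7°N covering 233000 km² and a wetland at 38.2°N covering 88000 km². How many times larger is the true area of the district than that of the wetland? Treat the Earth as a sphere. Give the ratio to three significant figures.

1.39

On the plate carrée, areal scale = h·k = 1 × sec φ, so true area = apparent × cos φ.
True area of district: 233000 × cos(65.7°) = 233000 × 0.4115 = 95880 km².
True area of wetland: 88000 × cos(38.2°) = 88000 × 0.7859 = 69160 km².
Ratio = 95880 / 69160 ≈ 1.39.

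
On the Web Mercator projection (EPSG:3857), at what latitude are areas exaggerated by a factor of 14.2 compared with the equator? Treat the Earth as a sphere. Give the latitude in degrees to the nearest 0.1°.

Mercator areal scale is sec²φ.
sec²φ = 14.2  ⇒  cos²φ = 0.07042  ⇒  cos φ = 0.2654.
φ = arccos(0.2654) ≈ 74.6°.

74.6°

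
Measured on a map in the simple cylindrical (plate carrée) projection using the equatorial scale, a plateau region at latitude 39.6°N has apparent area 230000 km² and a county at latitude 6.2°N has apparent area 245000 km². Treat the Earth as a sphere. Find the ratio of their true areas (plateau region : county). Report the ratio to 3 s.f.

Plate carrée has h = 1 and k = sec φ, giving areal scale sec φ; true area = (apparent area) · cos φ.
True area of plateau region: 230000 × cos(39.6°) = 230000 × 0.7705 = 177200 km².
True area of county: 245000 × cos(6.2°) = 245000 × 0.9942 = 243600 km².
Ratio = 177200 / 243600 ≈ 0.728.

0.728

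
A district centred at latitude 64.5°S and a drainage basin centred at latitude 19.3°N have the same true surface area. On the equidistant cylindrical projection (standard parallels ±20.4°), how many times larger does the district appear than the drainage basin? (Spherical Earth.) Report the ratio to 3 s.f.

2.19

With standard parallel φ₀ = 20.4°, the equirectangular projection gives x = Rλ cos φ₀, y = Rφ, so h = 1 and k = cos 20.4° / cos φ.
Areal scale at 64.5°: h·k = 1.000 × 2.177 = 2.177.
Areal scale at 19.3°: h·k = 1.000 × 0.9931 = 0.9931.
Ratio = 2.177/0.9931 ≈ 2.19.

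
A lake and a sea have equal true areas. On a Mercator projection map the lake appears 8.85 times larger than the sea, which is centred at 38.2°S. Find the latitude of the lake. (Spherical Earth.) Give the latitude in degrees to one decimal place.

Mercator areal scale is sec²φ, so apparent-area ratio = sec²φ₁ / sec²φ₂ = cos²φ₂ / cos²φ₁.
cos²φ₂ / cos²φ₁ = 8.85  ⇒  cos φ₁ = cos 38.2° / √8.85 = 0.7859/2.975 = 0.2642.
φ₁ = arccos(0.2642) ≈ 74.7°.

74.7°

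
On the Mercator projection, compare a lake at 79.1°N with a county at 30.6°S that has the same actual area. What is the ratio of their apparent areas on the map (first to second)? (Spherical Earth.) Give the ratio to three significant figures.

On Mercator, area is exaggerated by sec²φ = 1/cos²φ.
At 79.1°: sec²(79.1°) = 1/0.1891² = 27.97.
At 30.6°: sec²(30.6°) = 1/0.8607² = 1.350.
Ratio = 27.97/1.350 = cos²(30.6°)/cos²(79.1°) ≈ 20.7.

20.7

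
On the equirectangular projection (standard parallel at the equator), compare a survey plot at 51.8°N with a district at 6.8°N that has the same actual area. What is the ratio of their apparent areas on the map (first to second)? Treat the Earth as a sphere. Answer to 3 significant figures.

1.61

In the plate carrée (x = Rλ, y = Rφ), meridians are true-scale (h = 1) and parallels are stretched by k = sec φ.
Areal scale at 51.8°: h·k = 1.000 × 1.617 = 1.617.
Areal scale at 6.8°: h·k = 1.000 × 1.007 = 1.007.
Ratio = 1.617/1.007 ≈ 1.61.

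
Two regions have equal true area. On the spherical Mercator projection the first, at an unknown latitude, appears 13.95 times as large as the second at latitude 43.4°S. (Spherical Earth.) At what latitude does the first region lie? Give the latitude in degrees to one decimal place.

For equal true areas on Mercator, apparent areas scale as sec²φ, so the ratio is cos²φ₂ / cos²φ₁.
cos²φ₂ / cos²φ₁ = 13.95  ⇒  cos φ₁ = cos 43.4° / √13.95 = 0.7266/3.735 = 0.1945.
φ₁ = arccos(0.1945) ≈ 78.8°.

78.8°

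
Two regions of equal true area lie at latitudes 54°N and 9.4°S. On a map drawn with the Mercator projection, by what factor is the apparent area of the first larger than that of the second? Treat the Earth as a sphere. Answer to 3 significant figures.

On Mercator, area is exaggerated by sec²φ = 1/cos²φ.
At 54°: sec²(54°) = 1/0.5878² = 2.894.
At 9.4°: sec²(9.4°) = 1/0.9866² = 1.027.
Ratio = 2.894/1.027 = cos²(9.4°)/cos²(54°) ≈ 2.82.

2.82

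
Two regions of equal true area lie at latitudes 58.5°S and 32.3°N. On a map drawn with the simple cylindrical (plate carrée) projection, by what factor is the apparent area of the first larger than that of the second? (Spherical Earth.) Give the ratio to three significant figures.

1.62

In the plate carrée (x = Rλ, y = Rφ), meridians are true-scale (h = 1) and parallels are stretched by k = sec φ.
Areal scale at 58.5°: h·k = 1.000 × 1.914 = 1.914.
Areal scale at 32.3°: h·k = 1.000 × 1.183 = 1.183.
Ratio = 1.914/1.183 ≈ 1.62.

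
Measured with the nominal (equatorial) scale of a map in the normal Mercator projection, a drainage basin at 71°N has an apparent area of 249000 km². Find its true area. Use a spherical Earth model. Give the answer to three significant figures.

26400 km²

Mercator is conformal, so the point scale is isotropic: h = k = sec φ = 1/cos φ.
Areal scale = k² = sec²φ = 1/cos²(71°) = 1/0.3256² = 9.434.
True area = apparent / (areal scale) = 249000 / 9.434 ≈ 26400 km².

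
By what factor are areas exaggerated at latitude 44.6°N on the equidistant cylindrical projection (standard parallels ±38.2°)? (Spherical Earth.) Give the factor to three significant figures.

1.10

With standard parallel φ₀ = 38.2°, the equirectangular projection gives x = Rλ cos φ₀, y = Rφ, so h = 1 and k = cos 38.2° / cos φ.
Areal scale = h·k = 1 × cos φ₀ / cos φ; at 44.6°, h = 1.000, k = 1.104, so h·k = 1.104.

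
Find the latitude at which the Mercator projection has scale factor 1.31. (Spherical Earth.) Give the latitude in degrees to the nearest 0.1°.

Mercator scale is k = sec φ = 1/cos φ.
1/cos φ = 1.31  ⇒  cos φ = 0.7634  ⇒  φ = arccos(0.7634) ≈ 40.2°.

40.2°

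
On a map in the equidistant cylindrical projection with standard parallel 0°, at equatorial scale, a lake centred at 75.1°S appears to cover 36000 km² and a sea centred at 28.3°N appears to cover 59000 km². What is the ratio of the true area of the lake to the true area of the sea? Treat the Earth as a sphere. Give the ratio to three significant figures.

0.178

Plate carrée has h = 1 and k = sec φ, giving areal scale sec φ; true area = (apparent area) · cos φ.
True area of lake: 36000 × cos(75.1°) = 36000 × 0.2571 = 9257 km².
True area of sea: 59000 × cos(28.3°) = 59000 × 0.8805 = 51950 km².
Ratio = 9257 / 51950 ≈ 0.178.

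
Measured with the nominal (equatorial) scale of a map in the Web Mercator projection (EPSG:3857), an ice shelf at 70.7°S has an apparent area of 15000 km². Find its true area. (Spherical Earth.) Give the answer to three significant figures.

Mercator is conformal, so the point scale is isotropic: h = k = sec φ = 1/cos φ.
Areal scale = k² = sec²φ = 1/cos²(70.7°) = 1/0.3305² = 9.154.
True area = apparent / (areal scale) = 15000 / 9.154 ≈ 1640 km².

1640 km²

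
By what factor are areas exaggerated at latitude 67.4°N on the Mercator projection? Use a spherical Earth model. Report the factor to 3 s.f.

6.77

For Mercator, h = k = sec φ (a conformal cylindrical projection has a single point scale, 1/cos φ).
Areal scale = k² = sec²φ = 1/cos²(67.4°) = 1/0.3843² = 6.771.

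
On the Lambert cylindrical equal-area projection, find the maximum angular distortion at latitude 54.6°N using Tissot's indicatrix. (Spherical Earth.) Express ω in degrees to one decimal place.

59.7°

The Lambert cylindrical equal-area projection is the cylindrical equal-area projection with its standard parallel at the equator (φ₀ = 0). A cylindrical equal-area projection with standard parallel φ₀ has meridian scale h = cos φ / cos φ₀ and parallel scale k = cos φ₀ / cos φ (so areas are preserved, h·k = 1).
At 54.6°: h = 0.5793, k = 1.726; principal scales a = 1.726, b = 0.5793.
sin(ω/2) = (a − b)/(a + b) = 1.147/2.306 = 0.4975, so ω = 2 arcsin(0.4975) ≈ 59.7°.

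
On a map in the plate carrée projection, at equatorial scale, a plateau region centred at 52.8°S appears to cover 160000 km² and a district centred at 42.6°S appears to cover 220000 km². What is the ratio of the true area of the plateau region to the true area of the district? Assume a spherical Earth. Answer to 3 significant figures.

On the plate carrée, areal scale = h·k = 1 × sec φ, so true area = apparent × cos φ.
True area of plateau region: 160000 × cos(52.8°) = 160000 × 0.6046 = 96740 km².
True area of district: 220000 × cos(42.6°) = 220000 × 0.7361 = 161900 km².
Ratio = 96740 / 161900 ≈ 0.597.

0.597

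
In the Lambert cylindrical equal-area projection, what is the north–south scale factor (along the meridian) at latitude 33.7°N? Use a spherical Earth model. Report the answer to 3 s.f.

The Lambert cylindrical equal-area projection is the cylindrical equal-area projection with its standard parallel at the equator (φ₀ = 0). A cylindrical equal-area projection with standard parallel φ₀ has meridian scale h = cos φ / cos φ₀ and parallel scale k = cos φ₀ / cos φ (so areas are preserved, h·k = 1).
h = cos 33.7° / cos 0° = 0.8320/1.000 = 0.8320.

0.832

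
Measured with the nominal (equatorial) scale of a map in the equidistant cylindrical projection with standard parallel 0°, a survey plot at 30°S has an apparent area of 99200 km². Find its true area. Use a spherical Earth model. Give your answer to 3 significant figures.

85900 km²

Plate carrée maps x = Rλ, y = Rφ. The meridian scale is h = 1 and the parallel scale is k = 1/cos φ = sec φ.
Areal scale = h·k = 1 × sec φ; at 30°, h = 1.000, k = 1.155, so h·k = 1.155.
True area = apparent / (areal scale) = 99200 / 1.155 ≈ 85900 km².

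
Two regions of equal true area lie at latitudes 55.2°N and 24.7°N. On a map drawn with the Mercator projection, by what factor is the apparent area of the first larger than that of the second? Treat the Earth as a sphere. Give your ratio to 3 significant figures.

Mercator is conformal with k = sec φ, so areal scale = k² = sec²φ.
At 55.2°: sec²(55.2°) = 1/0.5707² = 3.070.
At 24.7°: sec²(24.7°) = 1/0.9085² = 1.212.
Ratio = 3.070/1.212 = cos²(24.7°)/cos²(55.2°) ≈ 2.53.

2.53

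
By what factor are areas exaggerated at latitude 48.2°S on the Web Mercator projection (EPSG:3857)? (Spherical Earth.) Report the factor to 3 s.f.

2.25

Mercator is conformal, so the point scale is isotropic: h = k = sec φ = 1/cos φ.
Areal scale = k² = sec²φ = 1/cos²(48.2°) = 1/0.6665² = 2.251.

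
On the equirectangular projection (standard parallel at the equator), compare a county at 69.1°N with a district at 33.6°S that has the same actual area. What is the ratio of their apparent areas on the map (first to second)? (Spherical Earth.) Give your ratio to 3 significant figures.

2.33

In the plate carrée (x = Rλ, y = Rφ), meridians are true-scale (h = 1) and parallels are stretched by k = sec φ.
Areal scale at 69.1°: h·k = 1.000 × 2.803 = 2.803.
Areal scale at 33.6°: h·k = 1.000 × 1.201 = 1.201.
Ratio = 2.803/1.201 ≈ 2.33.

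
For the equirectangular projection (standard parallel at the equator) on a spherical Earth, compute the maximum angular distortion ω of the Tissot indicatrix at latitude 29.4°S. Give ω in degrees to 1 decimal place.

For the equirectangular projection with φ₀ = 0 (plate carrée), h = 1 along meridians and k = sec φ along parallels.
At 29.4°: h = 1.000, k = 1.148; principal scales a = 1.148, b = 1.000.
sin(ω/2) = (a − b)/(a + b) = 0.1478/2.148 = 0.06882, so ω = 2 arcsin(0.06882) ≈ 7.9°.

7.9°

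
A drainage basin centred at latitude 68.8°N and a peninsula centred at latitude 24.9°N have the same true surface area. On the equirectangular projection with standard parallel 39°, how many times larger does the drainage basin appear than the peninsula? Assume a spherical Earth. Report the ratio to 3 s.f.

With standard parallel φ₀ = 39°, the equirectangular projection gives x = Rλ cos φ₀, y = Rφ, so h = 1 and k = cos 39° / cos φ.
Areal scale at 68.8°: h·k = 1.000 × 2.149 = 2.149.
Areal scale at 24.9°: h·k = 1.000 × 0.8568 = 0.8568.
Ratio = 2.149/0.8568 ≈ 2.51.

2.51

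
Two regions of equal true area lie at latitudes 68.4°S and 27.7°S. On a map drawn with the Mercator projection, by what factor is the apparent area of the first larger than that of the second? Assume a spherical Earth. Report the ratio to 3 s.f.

5.78

On Mercator, area is exaggerated by sec²φ = 1/cos²φ.
At 68.4°: sec²(68.4°) = 1/0.3681² = 7.379.
At 27.7°: sec²(27.7°) = 1/0.8854² = 1.276.
Ratio = 7.379/1.276 = cos²(27.7°)/cos²(68.4°) ≈ 5.78.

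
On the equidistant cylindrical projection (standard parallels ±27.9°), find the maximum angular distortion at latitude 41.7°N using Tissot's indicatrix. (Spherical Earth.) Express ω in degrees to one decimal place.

In the equirectangular projection with standard parallel φ₀ = 27.9° (x = Rλ cos φ₀, y = Rφ), meridians are true-scale (h = 1) and the parallel scale is k = cos φ₀ / cos φ.
At 41.7°: h = 1.000, k = 1.184; principal scales a = 1.184, b = 1.000.
sin(ω/2) = (a − b)/(a + b) = 0.1837/2.184 = 0.08411, so ω = 2 arcsin(0.08411) ≈ 9.6°.

9.6°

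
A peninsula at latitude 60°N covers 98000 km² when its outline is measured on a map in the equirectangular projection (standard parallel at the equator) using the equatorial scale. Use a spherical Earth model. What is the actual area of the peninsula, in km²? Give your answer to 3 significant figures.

In the plate carrée (x = Rλ, y = Rφ), meridians are true-scale (h = 1) and parallels are stretched by k = sec φ.
Areal scale = h·k = 1 × sec φ; at 60°, h = 1.000, k = 2.000, so h·k = 2.000.
True area = apparent / (areal scale) = 98000 / 2.000 ≈ 49000 km².

49000 km²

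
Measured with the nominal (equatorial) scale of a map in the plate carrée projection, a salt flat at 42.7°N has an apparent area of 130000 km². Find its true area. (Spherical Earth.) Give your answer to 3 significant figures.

In the plate carrée (x = Rλ, y = Rφ), meridians are true-scale (h = 1) and parallels are stretched by k = sec φ.
Areal scale = h·k = 1 × sec φ; at 42.7°, h = 1.000, k = 1.361, so h·k = 1.361.
True area = apparent / (areal scale) = 130000 / 1.361 ≈ 95500 km².

95500 km²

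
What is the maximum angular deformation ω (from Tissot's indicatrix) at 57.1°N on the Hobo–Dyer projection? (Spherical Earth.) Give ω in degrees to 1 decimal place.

Hobo–Dyer is a cylindrical equal-area projection with standard parallels at ±37.5°. For cylindrical equal-area with standard parallel φ₀, h = cos φ / cos φ₀ and k = cos φ₀ / cos φ, so h·k = 1.
At 57.1°: h = 0.6847, k = 1.461; principal scales a = 1.461, b = 0.6847.
sin(ω/2) = (a − b)/(a + b) = 0.7759/2.145 = 0.3617, so ω = 2 arcsin(0.3617) ≈ 42.4°.

42.4°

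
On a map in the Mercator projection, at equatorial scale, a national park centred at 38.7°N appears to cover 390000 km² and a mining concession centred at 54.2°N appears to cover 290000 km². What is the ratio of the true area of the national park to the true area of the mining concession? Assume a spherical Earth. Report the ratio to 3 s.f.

On Mercator the areal scale is sec²φ, so true area = apparent × cos²φ.
True area of national park: 390000 × cos²(38.7°) = 390000 × 0.6091 = 237500 km².
True area of mining concession: 290000 × cos²(54.2°) = 290000 × 0.3422 = 99230 km².
Ratio = 237500 / 99230 ≈ 2.39.

2.39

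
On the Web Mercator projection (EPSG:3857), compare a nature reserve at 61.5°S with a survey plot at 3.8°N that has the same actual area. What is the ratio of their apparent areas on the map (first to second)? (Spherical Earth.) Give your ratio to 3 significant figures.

On Mercator, area is exaggerated by sec²φ = 1/cos²φ.
At 61.5°: sec²(61.5°) = 1/0.4772² = 4.392.
At 3.8°: sec²(3.8°) = 1/0.9978² = 1.004.
Ratio = 4.392/1.004 = cos²(3.8°)/cos²(61.5°) ≈ 4.37.

4.37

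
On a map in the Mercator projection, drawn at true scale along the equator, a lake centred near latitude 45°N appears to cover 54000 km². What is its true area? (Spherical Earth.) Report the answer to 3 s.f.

27000 km²

The Mercator projection is conformal; its linear scale factor is the same in every direction and equals sec φ = 1/cos φ.
Areal scale = k² = sec²φ = 1/cos²(45°) = 1/0.7071² = 2.000.
True area = apparent / (areal scale) = 54000 / 2.000 ≈ 27000 km².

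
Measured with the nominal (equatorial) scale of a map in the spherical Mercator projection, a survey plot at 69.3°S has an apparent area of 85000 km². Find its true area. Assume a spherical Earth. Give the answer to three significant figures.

10600 km²

The Mercator projection is conformal; its linear scale factor is the same in every direction and equals sec φ = 1/cos φ.
Areal scale = k² = sec²φ = 1/cos²(69.3°) = 1/0.3535² = 8.004.
True area = apparent / (areal scale) = 85000 / 8.004 ≈ 10600 km².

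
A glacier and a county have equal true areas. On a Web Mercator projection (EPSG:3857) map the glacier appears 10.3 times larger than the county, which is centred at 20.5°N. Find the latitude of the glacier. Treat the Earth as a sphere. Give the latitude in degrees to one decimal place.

Mercator areal scale is sec²φ, so apparent-area ratio = sec²φ₁ / sec²φ₂ = cos²φ₂ / cos²φ₁.
cos²φ₂ / cos²φ₁ = 10.3  ⇒  cos φ₁ = cos 20.5° / √10.3 = 0.9367/3.209 = 0.2919.
φ₁ = arccos(0.2919) ≈ 73.0°.

73.0°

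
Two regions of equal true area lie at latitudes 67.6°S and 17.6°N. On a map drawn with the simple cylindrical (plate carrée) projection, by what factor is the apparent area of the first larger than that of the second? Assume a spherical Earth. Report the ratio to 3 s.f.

For the equirectangular projection with φ₀ = 0 (plate carrée), h = 1 along meridians and k = sec φ along parallels.
Areal scale at 67.6°: h·k = 1.000 × 2.624 = 2.624.
Areal scale at 17.6°: h·k = 1.000 × 1.049 = 1.049.
Ratio = 2.624/1.049 ≈ 2.50.

2.50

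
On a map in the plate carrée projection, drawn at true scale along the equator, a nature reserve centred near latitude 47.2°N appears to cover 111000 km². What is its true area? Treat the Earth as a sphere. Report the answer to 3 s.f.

In the plate carrée (x = Rλ, y = Rφ), meridians are true-scale (h = 1) and parallels are stretched by k = sec φ.
Areal scale = h·k = 1 × sec φ; at 47.2°, h = 1.000, k = 1.472, so h·k = 1.472.
True area = apparent / (areal scale) = 111000 / 1.472 ≈ 75400 km².

75400 km²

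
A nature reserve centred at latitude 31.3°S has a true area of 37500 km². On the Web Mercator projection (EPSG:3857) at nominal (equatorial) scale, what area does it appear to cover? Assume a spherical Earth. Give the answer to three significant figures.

For Mercator, h = k = sec φ (a conformal cylindrical projection has a single point scale, 1/cos φ).
Areal scale = k² = sec²φ = 1/cos²(31.3°) = 1/0.8545² = 1.370.
Apparent area = 37500 × 1.370 ≈ 51400 km².

51400 km²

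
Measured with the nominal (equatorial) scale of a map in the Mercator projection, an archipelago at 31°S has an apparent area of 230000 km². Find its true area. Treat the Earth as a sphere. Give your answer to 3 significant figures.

169000 km²

Mercator is conformal, so the point scale is isotropic: h = k = sec φ = 1/cos φ.
Areal scale = k² = sec²φ = 1/cos²(31°) = 1/0.8572² = 1.361.
True area = apparent / (areal scale) = 230000 / 1.361 ≈ 169000 km².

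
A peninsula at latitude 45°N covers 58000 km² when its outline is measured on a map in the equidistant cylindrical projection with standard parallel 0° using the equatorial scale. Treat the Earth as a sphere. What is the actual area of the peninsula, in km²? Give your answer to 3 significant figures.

41000 km²

For the equirectangular projection with φ₀ = 0 (plate carrée), h = 1 along meridians and k = sec φ along parallels.
Areal scale = h·k = 1 × sec φ; at 45°, h = 1.000, k = 1.414, so h·k = 1.414.
True area = apparent / (areal scale) = 58000 / 1.414 ≈ 41000 km².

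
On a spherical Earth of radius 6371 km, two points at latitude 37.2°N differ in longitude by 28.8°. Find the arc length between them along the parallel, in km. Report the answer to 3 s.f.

2550 km

Arc length along a parallel = R cos φ · Δλ (with Δλ in radians).
= 6371 × cos 37.2° × (28.8° × π/180) = 6371 × 0.7965 × 0.5027 ≈ 2550 km.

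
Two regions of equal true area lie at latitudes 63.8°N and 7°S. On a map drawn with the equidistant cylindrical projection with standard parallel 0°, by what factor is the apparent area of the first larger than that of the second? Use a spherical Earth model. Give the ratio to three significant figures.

Plate carrée maps x = Rλ, y = Rφ. The meridian scale is h = 1 and the parallel scale is k = 1/cos φ = sec φ.
Areal scale at 63.8°: h·k = 1.000 × 2.265 = 2.265.
Areal scale at 7°: h·k = 1.000 × 1.008 = 1.008.
Ratio = 2.265/1.008 ≈ 2.25.

2.25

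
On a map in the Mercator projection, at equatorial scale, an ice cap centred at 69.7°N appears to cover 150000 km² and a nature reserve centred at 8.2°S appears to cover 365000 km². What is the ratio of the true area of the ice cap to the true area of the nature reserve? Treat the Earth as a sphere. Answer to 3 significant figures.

0.0505

Since Mercator area scale is 1/cos²φ, the true area equals the apparent area multiplied by cos²φ.
True area of ice cap: 150000 × cos²(69.7°) = 150000 × 0.1204 = 18050 km².
True area of nature reserve: 365000 × cos²(8.2°) = 365000 × 0.9797 = 357600 km².
Ratio = 18050 / 357600 ≈ 0.0505.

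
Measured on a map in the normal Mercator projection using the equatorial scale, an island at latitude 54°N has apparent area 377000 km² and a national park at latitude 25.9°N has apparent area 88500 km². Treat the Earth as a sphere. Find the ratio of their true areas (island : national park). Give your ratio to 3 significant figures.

1.82

On Mercator the areal scale is sec²φ, so true area = apparent × cos²φ.
True area of island: 377000 × cos²(54°) = 377000 × 0.3455 = 130300 km².
True area of national park: 88500 × cos²(25.9°) = 88500 × 0.8092 = 71610 km².
Ratio = 130300 / 71610 ≈ 1.82.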